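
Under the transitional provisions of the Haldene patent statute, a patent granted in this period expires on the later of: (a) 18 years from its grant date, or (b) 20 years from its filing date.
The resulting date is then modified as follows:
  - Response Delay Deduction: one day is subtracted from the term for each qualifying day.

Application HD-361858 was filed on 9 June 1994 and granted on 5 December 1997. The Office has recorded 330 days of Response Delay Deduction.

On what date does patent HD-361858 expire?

(a) grant + 18 years → 5 December 2015.
(b) filing + 20 years → 9 June 2014.
Later of the two: 5 December 2015.
Response Delay Deduction: −330 days → 9 January 2015.

2015-01-09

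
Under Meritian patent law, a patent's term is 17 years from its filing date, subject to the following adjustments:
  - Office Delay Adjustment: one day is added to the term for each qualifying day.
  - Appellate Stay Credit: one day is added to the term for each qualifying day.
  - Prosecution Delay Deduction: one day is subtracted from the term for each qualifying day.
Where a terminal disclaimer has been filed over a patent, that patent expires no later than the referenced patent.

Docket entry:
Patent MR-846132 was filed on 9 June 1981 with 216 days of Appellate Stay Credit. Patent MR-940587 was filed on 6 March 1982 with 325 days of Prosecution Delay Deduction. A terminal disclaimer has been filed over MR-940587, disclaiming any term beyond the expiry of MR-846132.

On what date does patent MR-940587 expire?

Natural term of MR-940587:
  Base: filing + 17 years → 6 March 1999.
  Prosecution Delay Deduction: −325 days → 15 April 1998.
Expiry of referenced patent MR-846132:
  Base: filing + 17 years → 9 June 1998.
  Appellate Stay Credit: +216 days → 11 January 1999.
Terminal disclaimer: MR-940587 expires on the earlier of 15 April 1998 and 11 January 1999.

April 15, 1998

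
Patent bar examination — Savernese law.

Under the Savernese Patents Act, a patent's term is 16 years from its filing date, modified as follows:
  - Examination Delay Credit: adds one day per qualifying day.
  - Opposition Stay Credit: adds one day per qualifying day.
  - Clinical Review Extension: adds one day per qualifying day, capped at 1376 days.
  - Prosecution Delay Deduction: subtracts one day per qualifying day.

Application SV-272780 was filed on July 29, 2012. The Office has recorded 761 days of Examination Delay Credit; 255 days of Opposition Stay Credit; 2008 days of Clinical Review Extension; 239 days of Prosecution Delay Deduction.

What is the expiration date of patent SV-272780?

Base term: filing date + 16 years → 29 July 2028.
Examination Delay Credit: +761 days → 29 August 2030.
Opposition Stay Credit: +255 days → 11 May 2031.
Clinical Review Extension: 2008 days claimed exceeds the 1376-day cap, so +1376 days → 15 February 2035.
Prosecution Delay Deduction: −239 days → 21 June 2034.

June 21, 2034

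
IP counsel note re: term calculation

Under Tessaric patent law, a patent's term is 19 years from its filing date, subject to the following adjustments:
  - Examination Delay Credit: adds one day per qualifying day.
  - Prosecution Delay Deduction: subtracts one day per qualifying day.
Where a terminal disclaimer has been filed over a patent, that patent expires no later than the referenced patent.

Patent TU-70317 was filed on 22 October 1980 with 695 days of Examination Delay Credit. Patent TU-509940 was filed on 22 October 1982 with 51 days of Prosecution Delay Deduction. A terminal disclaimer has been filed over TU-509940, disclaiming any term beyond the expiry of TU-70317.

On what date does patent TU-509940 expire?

2001-09-01

Natural term of TU-509940:
  Base: filing + 19 years → 22 October 2001.
  Prosecution Delay Deduction: −51 days → 1 September 2001.
Expiry of referenced patent TU-70317:
  Base: filing + 19 years → 22 October 1999.
  Examination Delay Credit: +695 days → 16 September 2001.
Terminal disclaimer: TU-509940 expires on the earlier of 1 September 2001 and 16 September 2001.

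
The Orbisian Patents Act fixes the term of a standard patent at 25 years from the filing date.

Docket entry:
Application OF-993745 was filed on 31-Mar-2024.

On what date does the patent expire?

March 31, 2049

Filing date + 25 years → 31 March 2049.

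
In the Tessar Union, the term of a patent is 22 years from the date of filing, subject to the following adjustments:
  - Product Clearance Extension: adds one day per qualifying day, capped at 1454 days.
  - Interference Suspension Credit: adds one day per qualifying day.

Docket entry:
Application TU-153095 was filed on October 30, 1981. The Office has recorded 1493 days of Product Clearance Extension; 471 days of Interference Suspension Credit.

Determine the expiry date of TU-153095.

2009-02-05

Base term: filing date + 22 years → 30 October 2003.
Product Clearance Extension: 1493 days claimed exceeds the 1454-day cap, so +1454 days → 23 October 2007.
Interference Suspension Credit: +471 days → 5 February 2009.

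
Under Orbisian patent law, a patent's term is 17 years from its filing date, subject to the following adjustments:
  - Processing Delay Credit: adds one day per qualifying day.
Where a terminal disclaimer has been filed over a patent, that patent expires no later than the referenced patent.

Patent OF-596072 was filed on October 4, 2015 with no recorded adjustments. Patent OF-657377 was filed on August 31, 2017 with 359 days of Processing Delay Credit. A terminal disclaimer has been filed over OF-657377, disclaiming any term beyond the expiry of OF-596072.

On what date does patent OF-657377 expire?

Natural term of OF-657377:
  Base: filing + 17 years → 31 August 2034.
  Processing Delay Credit: +359 days → 25 August 2035.
Expiry of referenced patent OF-596072:
  Base: filing + 17 years → 4 October 2032.
Terminal disclaimer: OF-657377 expires on the earlier of 25 August 2035 and 4 October 2032.

2032-10-04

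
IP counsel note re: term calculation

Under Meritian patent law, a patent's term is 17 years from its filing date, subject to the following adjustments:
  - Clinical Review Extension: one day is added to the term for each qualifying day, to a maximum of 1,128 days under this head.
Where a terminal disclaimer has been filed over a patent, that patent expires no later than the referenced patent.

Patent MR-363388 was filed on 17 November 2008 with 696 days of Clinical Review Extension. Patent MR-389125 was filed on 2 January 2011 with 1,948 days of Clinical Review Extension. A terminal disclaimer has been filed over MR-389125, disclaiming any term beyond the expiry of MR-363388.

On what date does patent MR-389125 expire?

October 14, 2027

Natural term of MR-389125:
  Base: filing + 17 years → 2 January 2028.
  Clinical Review Extension: 1948 days claimed exceeds the 1128-day cap, so +1128 days → 3 February 2031.
Expiry of referenced patent MR-363388:
  Base: filing + 17 years → 17 November 2025.
  Clinical Review Extension: 696 days (within the 1128-day cap) → +696 days → 14 October 2027.
Terminal disclaimer: MR-389125 expires on the earlier of 3 February 2031 and 14 October 2027.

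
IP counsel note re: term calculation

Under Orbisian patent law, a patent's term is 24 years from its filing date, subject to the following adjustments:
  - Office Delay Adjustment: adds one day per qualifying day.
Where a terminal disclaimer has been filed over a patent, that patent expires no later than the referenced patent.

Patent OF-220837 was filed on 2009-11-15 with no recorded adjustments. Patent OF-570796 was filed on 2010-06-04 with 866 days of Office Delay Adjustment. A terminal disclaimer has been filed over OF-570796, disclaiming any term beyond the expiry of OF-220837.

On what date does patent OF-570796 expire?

Natural term of OF-570796:
  Base: filing + 24 years → 4 June 2034.
  Office Delay Adjustment: +866 days → 17 October 2036.
Expiry of referenced patent OF-220837:
  Base: filing + 24 years → 15 November 2033.
Terminal disclaimer: OF-570796 expires on the earlier of 17 October 2036 and 15 November 2033.

2033-11-15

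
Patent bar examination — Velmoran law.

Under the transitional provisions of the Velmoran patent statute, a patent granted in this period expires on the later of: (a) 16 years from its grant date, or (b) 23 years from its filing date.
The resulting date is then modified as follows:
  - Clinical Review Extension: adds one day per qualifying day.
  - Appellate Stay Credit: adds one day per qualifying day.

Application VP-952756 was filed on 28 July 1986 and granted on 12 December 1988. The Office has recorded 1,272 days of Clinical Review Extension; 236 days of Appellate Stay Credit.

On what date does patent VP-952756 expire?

September 13, 2013

(a) grant + 16 years → 12 December 2004.
(b) filing + 23 years → 28 July 2009.
Later of the two: 28 July 2009.
Clinical Review Extension: +1272 days → 20 January 2013.
Appellate Stay Credit: +236 days → 13 September 2013.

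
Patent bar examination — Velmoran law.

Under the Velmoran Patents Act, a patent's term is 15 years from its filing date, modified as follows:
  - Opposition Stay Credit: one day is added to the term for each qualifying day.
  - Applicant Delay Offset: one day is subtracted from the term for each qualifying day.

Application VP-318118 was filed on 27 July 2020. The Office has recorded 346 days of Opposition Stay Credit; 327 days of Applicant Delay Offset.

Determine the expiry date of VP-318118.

Base term: filing date + 15 years → 27 July 2035.
Opposition Stay Credit: +346 days → 7 July 2036.
Applicant Delay Offset: −327 days → 15 August 2035.

August 15, 2035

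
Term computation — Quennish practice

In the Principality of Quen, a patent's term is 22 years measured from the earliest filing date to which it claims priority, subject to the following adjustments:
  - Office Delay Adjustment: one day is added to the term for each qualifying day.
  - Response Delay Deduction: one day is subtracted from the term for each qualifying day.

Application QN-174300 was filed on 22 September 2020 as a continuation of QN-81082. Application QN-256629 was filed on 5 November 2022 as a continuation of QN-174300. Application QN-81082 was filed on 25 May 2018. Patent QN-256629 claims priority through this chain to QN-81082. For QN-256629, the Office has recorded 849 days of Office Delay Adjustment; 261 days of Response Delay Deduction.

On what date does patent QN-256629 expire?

Earliest priority filing: 25 May 2018.
Base term: 25 May 2018 + 22 years → 25 May 2040.
Office Delay Adjustment: +849 days → 21 September 2042.
Response Delay Deduction: −261 days → 3 January 2042.

2042-01-03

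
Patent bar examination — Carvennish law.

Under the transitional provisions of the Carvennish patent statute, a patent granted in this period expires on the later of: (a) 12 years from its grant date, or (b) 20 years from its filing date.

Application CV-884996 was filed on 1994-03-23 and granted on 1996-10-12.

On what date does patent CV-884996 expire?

(a) grant + 12 years → 12 October 2008.
(b) filing + 20 years → 23 March 2014.
Later of the two: 23 March 2014.

March 23, 2014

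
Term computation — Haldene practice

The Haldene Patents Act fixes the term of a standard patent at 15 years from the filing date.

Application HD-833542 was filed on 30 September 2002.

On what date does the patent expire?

2017-09-30

Filing date + 15 years → 30 September 2017.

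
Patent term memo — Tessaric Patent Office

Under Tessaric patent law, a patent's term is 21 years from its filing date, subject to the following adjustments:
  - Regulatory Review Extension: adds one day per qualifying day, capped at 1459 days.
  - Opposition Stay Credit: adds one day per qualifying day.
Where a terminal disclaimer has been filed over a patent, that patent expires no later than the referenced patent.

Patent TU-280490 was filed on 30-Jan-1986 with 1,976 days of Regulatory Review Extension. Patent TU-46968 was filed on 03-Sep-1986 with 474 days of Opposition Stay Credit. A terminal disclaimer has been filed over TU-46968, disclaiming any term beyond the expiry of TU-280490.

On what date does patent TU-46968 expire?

Natural term of TU-46968:
  Base: filing + 21 years → 3 September 2007.
  Opposition Stay Credit: +474 days → 20 December 2008.
Expiry of referenced patent TU-280490:
  Base: filing + 21 years → 30 January 2007.
  Regulatory Review Extension: 1976 days claimed exceeds the 1459-day cap, so +1459 days → 28 January 2011.
Terminal disclaimer: TU-46968 expires on the earlier of 20 December 2008 and 28 January 2011.

December 20, 2008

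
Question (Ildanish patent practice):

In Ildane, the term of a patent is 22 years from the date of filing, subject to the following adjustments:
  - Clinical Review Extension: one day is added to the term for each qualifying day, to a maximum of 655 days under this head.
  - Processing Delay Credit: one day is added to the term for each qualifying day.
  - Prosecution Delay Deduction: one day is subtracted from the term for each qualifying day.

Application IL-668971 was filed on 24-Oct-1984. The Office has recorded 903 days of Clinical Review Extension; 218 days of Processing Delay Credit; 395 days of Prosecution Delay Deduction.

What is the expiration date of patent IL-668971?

Base term: filing date + 22 years → 24 October 2006.
Clinical Review Extension: 903 days claimed exceeds the 655-day cap, so +655 days → 9 August 2008.
Processing Delay Credit: +218 days → 15 March 2009.
Prosecution Delay Deduction: −395 days → 14 February 2008.

2008-02-14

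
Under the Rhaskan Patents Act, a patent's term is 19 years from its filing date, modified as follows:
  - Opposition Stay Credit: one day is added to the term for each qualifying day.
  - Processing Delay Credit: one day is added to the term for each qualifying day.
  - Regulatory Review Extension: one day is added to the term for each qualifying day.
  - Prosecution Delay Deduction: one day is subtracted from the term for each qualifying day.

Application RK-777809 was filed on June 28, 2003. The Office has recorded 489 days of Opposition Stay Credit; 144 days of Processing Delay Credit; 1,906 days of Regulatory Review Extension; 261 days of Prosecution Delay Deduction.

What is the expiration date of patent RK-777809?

September 22, 2028

Base term: filing date + 19 years → 28 June 2022.
Opposition Stay Credit: +489 days → 30 October 2023.
Processing Delay Credit: +144 days → 22 March 2024.
Regulatory Review Extension: +1906 days → 10 June 2029.
Prosecution Delay Deduction: −261 days → 22 September 2028.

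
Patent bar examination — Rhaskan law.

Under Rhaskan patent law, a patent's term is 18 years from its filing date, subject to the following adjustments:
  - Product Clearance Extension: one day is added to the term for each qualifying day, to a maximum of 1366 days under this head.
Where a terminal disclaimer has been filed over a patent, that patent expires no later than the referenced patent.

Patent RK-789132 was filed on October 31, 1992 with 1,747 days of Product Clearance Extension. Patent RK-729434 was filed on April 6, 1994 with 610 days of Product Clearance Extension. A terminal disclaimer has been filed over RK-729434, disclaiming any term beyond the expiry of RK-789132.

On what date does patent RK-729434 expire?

Natural term of RK-729434:
  Base: filing + 18 years → 6 April 2012.
  Product Clearance Extension: 610 days (within the 1366-day cap) → +610 days → 7 December 2013.
Expiry of referenced patent RK-789132:
  Base: filing + 18 years → 31 October 2010.
  Product Clearance Extension: 1747 days claimed exceeds the 1366-day cap, so +1366 days → 28 July 2014.
Terminal disclaimer: RK-729434 expires on the earlier of 7 December 2013 and 28 July 2014.

2013-12-07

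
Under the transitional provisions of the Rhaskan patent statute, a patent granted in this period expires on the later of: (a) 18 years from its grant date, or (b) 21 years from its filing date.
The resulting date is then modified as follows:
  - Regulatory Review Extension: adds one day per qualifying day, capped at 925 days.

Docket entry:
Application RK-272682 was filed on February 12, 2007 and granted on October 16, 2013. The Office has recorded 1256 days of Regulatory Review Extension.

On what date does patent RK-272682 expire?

April 28, 2034

(a) grant + 18 years → 16 October 2031.
(b) filing + 21 years → 12 February 2028.
Later of the two: 16 October 2031.
Regulatory Review Extension: 1256 days claimed exceeds the 925-day cap, so +925 days → 28 April 2034.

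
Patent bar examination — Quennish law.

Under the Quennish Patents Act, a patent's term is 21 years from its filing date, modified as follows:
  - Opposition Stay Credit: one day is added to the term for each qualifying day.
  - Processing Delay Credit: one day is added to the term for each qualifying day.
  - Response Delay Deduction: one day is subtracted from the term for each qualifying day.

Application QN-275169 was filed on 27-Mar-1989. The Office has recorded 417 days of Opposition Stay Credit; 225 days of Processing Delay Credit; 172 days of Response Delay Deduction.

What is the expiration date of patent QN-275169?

Base term: filing date + 21 years → 27 March 2010.
Opposition Stay Credit: +417 days → 18 May 2011.
Processing Delay Credit: +225 days → 29 December 2011.
Response Delay Deduction: −172 days → 10 July 2011.

2011-07-10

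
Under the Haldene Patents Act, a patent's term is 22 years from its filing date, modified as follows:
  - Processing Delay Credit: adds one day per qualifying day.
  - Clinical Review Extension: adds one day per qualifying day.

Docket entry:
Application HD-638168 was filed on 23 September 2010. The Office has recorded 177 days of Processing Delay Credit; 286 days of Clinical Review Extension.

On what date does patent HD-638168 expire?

December 30, 2033

Base term: filing date + 22 years → 23 September 2032.
Processing Delay Credit: +177 days → 19 March 2033.
Clinical Review Extension: +286 days → 30 December 2033.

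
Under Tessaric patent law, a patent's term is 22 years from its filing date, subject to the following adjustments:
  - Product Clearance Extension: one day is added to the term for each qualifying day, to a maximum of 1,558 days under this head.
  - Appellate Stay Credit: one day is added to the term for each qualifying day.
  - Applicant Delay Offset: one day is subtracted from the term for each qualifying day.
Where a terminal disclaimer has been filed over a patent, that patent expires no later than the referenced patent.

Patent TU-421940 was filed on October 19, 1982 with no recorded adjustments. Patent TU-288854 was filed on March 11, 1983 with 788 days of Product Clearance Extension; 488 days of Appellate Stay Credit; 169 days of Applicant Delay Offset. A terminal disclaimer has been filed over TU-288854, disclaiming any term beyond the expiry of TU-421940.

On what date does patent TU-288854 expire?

2004-10-19

Natural term of TU-288854:
  Base: filing + 22 years → 11 March 2005.
  Product Clearance Extension: 788 days (within the 1558-day cap) → +788 days → 8 May 2007.
  Appellate Stay Credit: +488 days → 7 September 2008.
  Applicant Delay Offset: −169 days → 22 March 2008.
Expiry of referenced patent TU-421940:
  Base: filing + 22 years → 19 October 2004.
Terminal disclaimer: TU-288854 expires on the earlier of 22 March 2008 and 19 October 2004.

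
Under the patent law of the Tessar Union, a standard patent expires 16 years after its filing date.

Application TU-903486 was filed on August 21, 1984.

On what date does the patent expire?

2000-08-21

Filing date + 16 years → 21 August 2000.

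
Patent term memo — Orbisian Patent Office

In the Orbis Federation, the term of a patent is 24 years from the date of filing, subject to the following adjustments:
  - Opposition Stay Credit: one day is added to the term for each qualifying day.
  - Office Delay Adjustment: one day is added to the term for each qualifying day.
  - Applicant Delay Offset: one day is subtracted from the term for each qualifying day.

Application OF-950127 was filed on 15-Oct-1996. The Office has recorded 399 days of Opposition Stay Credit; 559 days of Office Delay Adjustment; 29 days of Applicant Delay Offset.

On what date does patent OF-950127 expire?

May 2, 2023

Base term: filing date + 24 years → 15 October 2020.
Opposition Stay Credit: +399 days → 18 November 2021.
Office Delay Adjustment: +559 days → 31 May 2023.
Applicant Delay Offset: −29 days → 2 May 2023.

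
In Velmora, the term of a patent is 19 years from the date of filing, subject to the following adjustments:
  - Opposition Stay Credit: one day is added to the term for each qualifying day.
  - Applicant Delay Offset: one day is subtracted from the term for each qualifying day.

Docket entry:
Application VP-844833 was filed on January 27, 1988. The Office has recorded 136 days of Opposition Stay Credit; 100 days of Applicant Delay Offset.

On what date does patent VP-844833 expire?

Base term: filing date + 19 years → 27 January 2007.
Opposition Stay Credit: +136 days → 12 June 2007.
Applicant Delay Offset: −100 days → 4 March 2007.

2007-03-04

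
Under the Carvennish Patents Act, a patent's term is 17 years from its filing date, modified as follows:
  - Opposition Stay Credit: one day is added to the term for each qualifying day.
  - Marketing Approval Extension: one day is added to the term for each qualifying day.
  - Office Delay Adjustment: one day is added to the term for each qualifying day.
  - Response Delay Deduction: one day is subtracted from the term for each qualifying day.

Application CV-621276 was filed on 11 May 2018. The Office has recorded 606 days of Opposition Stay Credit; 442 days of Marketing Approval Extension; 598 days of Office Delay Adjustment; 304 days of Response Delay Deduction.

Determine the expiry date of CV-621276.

Base term: filing date + 17 years → 11 May 2035.
Opposition Stay Credit: +606 days → 6 January 2037.
Marketing Approval Extension: +442 days → 24 March 2038.
Office Delay Adjustment: +598 days → 12 November 2039.
Response Delay Deduction: −304 days → 12 January 2039.

2039-01-12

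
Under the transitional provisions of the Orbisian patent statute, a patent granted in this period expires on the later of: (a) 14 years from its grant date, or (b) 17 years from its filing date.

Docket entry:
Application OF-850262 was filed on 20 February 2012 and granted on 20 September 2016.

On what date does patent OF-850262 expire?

(a) grant + 14 years → 20 September 2030.
(b) filing + 17 years → 20 February 2029.
Later of the two: 20 September 2030.

September 20, 2030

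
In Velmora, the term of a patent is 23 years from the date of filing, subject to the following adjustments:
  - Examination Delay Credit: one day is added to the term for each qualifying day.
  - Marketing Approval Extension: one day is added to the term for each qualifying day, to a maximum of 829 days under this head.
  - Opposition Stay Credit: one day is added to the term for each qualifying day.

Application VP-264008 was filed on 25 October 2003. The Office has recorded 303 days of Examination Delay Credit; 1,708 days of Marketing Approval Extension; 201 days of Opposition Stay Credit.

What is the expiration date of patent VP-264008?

Base term: filing date + 23 years → 25 October 2026.
Examination Delay Credit: +303 days → 24 August 2027.
Marketing Approval Extension: 1708 days claimed exceeds the 829-day cap, so +829 days → 30 November 2029.
Opposition Stay Credit: +201 days → 19 June 2030.

June 19, 2030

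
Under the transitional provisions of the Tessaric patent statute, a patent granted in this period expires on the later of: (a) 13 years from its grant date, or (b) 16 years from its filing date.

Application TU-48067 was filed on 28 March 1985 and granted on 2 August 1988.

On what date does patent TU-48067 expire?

2001-08-02

(a) grant + 13 years → 2 August 2001.
(b) filing + 16 years → 28 March 2001.
Later of the two: 2 August 2001.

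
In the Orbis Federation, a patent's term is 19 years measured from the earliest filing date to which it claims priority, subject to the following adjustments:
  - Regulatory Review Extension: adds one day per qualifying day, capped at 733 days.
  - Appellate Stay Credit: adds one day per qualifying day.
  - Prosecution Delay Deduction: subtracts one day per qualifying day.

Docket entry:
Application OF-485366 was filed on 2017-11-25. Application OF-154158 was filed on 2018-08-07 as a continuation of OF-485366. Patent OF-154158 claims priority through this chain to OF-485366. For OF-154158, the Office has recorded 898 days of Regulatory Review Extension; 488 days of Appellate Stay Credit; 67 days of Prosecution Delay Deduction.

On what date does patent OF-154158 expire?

Earliest priority filing: 25 November 2017.
Base term: 25 November 2017 + 19 years → 25 November 2036.
Regulatory Review Extension: 898 days claimed exceeds the 733-day cap, so +733 days → 28 November 2038.
Appellate Stay Credit: +488 days → 30 March 2040.
Prosecution Delay Deduction: −67 days → 23 January 2040.

January 23, 2040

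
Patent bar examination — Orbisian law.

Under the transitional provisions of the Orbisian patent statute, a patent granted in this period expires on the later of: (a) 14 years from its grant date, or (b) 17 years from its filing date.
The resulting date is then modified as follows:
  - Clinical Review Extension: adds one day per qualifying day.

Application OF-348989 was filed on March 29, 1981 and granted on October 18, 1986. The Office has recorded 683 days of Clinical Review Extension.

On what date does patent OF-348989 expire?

(a) grant + 14 years → 18 October 2000.
(b) filing + 17 years → 29 March 1998.
Later of the two: 18 October 2000.
Clinical Review Extension: +683 days → 1 September 2002.

2002-09-01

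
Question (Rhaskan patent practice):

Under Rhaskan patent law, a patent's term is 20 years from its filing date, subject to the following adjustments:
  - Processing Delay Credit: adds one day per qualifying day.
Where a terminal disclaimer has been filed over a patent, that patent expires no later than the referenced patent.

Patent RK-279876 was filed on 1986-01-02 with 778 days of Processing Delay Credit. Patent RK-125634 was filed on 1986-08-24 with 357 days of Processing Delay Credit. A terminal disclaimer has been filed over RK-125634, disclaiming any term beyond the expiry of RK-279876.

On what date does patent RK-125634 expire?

August 16, 2007

Natural term of RK-125634:
  Base: filing + 20 years → 24 August 2006.
  Processing Delay Credit: +357 days → 16 August 2007.
Expiry of referenced patent RK-279876:
  Base: filing + 20 years → 2 January 2006.
  Processing Delay Credit: +778 days → 19 February 2008.
Terminal disclaimer: RK-125634 expires on the earlier of 16 August 2007 and 19 February 2008.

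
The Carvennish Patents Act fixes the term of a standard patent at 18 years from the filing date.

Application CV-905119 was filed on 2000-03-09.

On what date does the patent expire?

2018-03-09

Filing date + 18 years → 9 March 2018.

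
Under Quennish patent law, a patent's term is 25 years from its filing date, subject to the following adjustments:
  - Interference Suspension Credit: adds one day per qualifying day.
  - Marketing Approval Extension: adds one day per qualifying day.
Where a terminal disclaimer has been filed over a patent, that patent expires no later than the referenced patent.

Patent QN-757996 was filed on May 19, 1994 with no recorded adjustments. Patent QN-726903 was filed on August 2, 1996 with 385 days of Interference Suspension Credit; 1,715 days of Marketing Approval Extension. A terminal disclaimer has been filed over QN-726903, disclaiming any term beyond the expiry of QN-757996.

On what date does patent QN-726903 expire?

May 19, 2019

Natural term of QN-726903:
  Base: filing + 25 years → 2 August 2021.
  Interference Suspension Credit: +385 days → 22 August 2022.
  Marketing Approval Extension: +1715 days → 3 May 2027.
Expiry of referenced patent QN-757996:
  Base: filing + 25 years → 19 May 2019.
Terminal disclaimer: QN-726903 expires on the earlier of 3 May 2027 and 19 May 2019.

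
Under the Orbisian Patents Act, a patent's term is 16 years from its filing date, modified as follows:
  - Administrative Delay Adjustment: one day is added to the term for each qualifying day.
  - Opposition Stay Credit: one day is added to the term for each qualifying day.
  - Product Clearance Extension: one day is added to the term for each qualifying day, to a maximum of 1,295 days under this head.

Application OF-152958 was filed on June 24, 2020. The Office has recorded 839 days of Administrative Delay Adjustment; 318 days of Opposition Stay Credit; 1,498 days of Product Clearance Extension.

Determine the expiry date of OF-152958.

March 12, 2043

Base term: filing date + 16 years → 24 June 2036.
Administrative Delay Adjustment: +839 days → 11 October 2038.
Opposition Stay Credit: +318 days → 25 August 2039.
Product Clearance Extension: 1498 days claimed exceeds the 1295-day cap, so +1295 days → 12 March 2043.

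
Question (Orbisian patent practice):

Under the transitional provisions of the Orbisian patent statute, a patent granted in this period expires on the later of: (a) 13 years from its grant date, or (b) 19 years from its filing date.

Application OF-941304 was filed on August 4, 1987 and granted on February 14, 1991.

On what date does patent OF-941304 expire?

August 4, 2006

(a) grant + 13 years → 14 February 2004.
(b) filing + 19 years → 4 August 2006.
Later of the two: 4 August 2006.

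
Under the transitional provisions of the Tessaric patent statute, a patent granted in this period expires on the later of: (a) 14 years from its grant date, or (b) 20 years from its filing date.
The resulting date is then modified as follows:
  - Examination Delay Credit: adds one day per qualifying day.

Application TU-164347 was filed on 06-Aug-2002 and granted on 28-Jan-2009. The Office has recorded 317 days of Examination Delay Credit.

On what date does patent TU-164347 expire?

(a) grant + 14 years → 28 January 2023.
(b) filing + 20 years → 6 August 2022.
Later of the two: 28 January 2023.
Examination Delay Credit: +317 days → 11 December 2023.

December 11, 2023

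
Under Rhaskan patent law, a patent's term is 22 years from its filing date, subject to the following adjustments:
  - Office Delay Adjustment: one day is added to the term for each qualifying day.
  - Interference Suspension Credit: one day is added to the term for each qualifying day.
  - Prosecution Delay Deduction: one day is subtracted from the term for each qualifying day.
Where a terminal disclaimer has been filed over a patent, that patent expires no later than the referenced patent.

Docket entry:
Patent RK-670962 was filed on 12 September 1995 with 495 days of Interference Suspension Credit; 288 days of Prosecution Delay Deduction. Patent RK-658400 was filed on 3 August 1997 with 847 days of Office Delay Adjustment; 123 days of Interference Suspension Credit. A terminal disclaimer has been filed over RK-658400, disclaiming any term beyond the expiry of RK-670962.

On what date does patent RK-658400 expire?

Natural term of RK-658400:
  Base: filing + 22 years → 3 August 2019.
  Office Delay Adjustment: +847 days → 27 November 2021.
  Interference Suspension Credit: +123 days → 30 March 2022.
Expiry of referenced patent RK-670962:
  Base: filing + 22 years → 12 September 2017.
  Interference Suspension Credit: +495 days → 20 January 2019.
  Prosecution Delay Deduction: −288 days → 7 April 2018.
Terminal disclaimer: RK-658400 expires on the earlier of 30 March 2022 and 7 April 2018.

April 7, 2018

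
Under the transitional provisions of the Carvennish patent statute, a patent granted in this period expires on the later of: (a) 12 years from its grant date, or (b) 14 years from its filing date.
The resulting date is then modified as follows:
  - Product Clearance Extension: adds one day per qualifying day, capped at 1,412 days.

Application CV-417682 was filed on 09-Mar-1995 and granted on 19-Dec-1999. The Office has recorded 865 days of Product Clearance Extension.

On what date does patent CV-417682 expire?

May 2, 2014

(a) grant + 12 years → 19 December 2011.
(b) filing + 14 years → 9 March 2009.
Later of the two: 19 December 2011.
Product Clearance Extension: 865 days (within the 1412-day cap) → +865 days → 2 May 2014.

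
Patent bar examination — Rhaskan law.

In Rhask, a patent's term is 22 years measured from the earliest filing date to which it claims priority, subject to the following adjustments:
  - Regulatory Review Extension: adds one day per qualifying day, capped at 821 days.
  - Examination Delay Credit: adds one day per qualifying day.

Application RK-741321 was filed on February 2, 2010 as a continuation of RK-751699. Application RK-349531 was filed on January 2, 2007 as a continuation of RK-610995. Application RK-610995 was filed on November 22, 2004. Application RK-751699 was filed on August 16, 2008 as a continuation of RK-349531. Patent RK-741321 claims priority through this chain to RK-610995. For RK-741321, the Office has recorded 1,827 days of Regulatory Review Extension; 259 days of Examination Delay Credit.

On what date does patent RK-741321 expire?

2029-11-06

Earliest priority filing: 22 November 2004.
Base term: 22 November 2004 + 22 years → 22 November 2026.
Regulatory Review Extension: 1827 days claimed exceeds the 821-day cap, so +821 days → 20 February 2029.
Examination Delay Credit: +259 days → 6 November 2029.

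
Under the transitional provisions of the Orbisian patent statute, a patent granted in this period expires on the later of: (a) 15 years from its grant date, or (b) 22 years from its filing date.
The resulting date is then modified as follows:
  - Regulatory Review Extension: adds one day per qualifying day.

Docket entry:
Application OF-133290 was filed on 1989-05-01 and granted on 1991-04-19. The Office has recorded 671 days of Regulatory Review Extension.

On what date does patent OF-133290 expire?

March 2, 2013

(a) grant + 15 years → 19 April 2006.
(b) filing + 22 years → 1 May 2011.
Later of the two: 1 May 2011.
Regulatory Review Extension: +671 days → 2 March 2013.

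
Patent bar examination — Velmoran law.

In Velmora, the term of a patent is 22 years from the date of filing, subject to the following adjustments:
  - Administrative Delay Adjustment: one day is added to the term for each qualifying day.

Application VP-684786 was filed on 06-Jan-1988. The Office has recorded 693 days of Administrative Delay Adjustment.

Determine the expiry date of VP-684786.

Base term: filing date + 22 years → 6 January 2010.
Administrative Delay Adjustment: +693 days → 30 November 2011.

November 30, 2011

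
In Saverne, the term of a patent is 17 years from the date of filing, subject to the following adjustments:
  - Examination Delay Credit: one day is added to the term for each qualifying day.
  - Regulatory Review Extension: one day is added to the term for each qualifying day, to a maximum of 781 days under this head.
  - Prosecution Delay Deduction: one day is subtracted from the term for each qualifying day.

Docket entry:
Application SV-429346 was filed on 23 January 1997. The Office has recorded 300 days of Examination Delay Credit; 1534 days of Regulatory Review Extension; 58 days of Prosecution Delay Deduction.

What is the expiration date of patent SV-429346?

Base term: filing date + 17 years → 23 January 2014.
Examination Delay Credit: +300 days → 19 November 2014.
Regulatory Review Extension: 1534 days claimed exceeds the 781-day cap, so +781 days → 8 January 2017.
Prosecution Delay Deduction: −58 days → 11 November 2016.

2016-11-11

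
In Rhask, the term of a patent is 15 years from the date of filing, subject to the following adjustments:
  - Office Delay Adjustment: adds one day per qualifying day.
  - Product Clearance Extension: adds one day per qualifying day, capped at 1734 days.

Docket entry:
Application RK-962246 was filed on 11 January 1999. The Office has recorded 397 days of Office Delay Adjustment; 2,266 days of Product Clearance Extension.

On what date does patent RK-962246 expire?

Base term: filing date + 15 years → 11 January 2014.
Office Delay Adjustment: +397 days → 12 February 2015.
Product Clearance Extension: 2266 days claimed exceeds the 1734-day cap, so +1734 days → 12 November 2019.

November 12, 2019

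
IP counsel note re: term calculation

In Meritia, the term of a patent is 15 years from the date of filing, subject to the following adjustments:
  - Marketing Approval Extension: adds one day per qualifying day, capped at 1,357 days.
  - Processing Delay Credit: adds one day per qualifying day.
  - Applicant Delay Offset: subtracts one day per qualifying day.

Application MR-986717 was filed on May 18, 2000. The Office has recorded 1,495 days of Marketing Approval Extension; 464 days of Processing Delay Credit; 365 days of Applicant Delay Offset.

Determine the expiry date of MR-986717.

May 13, 2019

Base term: filing date + 15 years → 18 May 2015.
Marketing Approval Extension: 1495 days claimed exceeds the 1357-day cap, so +1357 days → 3 February 2019.
Processing Delay Credit: +464 days → 12 May 2020.
Applicant Delay Offset: −365 days → 13 May 2019.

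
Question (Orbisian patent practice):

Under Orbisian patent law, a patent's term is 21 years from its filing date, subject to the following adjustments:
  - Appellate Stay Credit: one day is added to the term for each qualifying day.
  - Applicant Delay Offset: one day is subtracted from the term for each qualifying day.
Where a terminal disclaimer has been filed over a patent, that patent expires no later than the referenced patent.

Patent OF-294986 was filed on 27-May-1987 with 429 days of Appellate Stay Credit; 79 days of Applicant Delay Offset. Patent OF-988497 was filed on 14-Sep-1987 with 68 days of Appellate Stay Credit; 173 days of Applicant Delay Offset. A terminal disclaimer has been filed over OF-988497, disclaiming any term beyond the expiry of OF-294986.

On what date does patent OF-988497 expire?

2008-06-01

Natural term of OF-988497:
  Base: filing + 21 years → 14 September 2008.
  Appellate Stay Credit: +68 days → 21 November 2008.
  Applicant Delay Offset: −173 days → 1 June 2008.
Expiry of referenced patent OF-294986:
  Base: filing + 21 years → 27 May 2008.
  Appellate Stay Credit: +429 days → 30 July 2009.
  Applicant Delay Offset: −79 days → 12 May 2009.
Terminal disclaimer: OF-988497 expires on the earlier of 1 June 2008 and 12 May 2009.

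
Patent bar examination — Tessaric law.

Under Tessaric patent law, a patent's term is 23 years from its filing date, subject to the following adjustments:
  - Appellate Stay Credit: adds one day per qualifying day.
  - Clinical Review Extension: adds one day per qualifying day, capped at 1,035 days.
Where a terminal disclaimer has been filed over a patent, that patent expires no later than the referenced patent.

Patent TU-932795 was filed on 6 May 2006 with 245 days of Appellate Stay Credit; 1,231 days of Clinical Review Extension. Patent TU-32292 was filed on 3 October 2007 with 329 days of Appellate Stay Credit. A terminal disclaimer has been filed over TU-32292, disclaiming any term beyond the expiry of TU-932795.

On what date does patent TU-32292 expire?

Natural term of TU-32292:
  Base: filing + 23 years → 3 October 2030.
  Appellate Stay Credit: +329 days → 28 August 2031.
Expiry of referenced patent TU-932795:
  Base: filing + 23 years → 6 May 2029.
  Appellate Stay Credit: +245 days → 6 January 2030.
  Clinical Review Extension: 1231 days claimed exceeds the 1035-day cap, so +1035 days → 6 November 2032.
Terminal disclaimer: TU-32292 expires on the earlier of 28 August 2031 and 6 November 2032.

2031-08-28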